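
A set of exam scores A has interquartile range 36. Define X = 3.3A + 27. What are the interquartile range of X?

Under X = aA + b, IQR(X) = |a|·IQR(A) = |3.3|·36 = 118.8 (shifts cancel; spread scales by |a|).

IQR(X) = 118.8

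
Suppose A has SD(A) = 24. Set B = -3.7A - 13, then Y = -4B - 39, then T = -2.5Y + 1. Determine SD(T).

SD(B) = |-3.7|·24 = 88.8.
SD(Y) = |-4|·88.8 = 355.2.
SD(T) = |-2.5|·355.2 = 888.

SD(T) = 888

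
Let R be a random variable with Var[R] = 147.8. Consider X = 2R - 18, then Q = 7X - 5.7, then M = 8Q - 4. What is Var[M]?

Var[M] = 1854003.2

Var[X] = 2²·147.8 = 591.2.
Var[Q] = 7²·591.2 = 28968.8.
Var[M] = 8²·28968.8 = 1854003.2.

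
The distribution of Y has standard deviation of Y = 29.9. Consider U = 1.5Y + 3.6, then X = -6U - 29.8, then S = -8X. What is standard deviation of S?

standard deviation of U = |1.5|·29.9 = 44.85.
standard deviation of X = |-6|·44.85 = 269.1.
standard deviation of S = |-8|·269.1 = 2152.8.

standard deviation of S = 2152.8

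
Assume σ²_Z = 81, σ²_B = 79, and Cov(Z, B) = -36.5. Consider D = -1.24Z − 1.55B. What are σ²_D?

σ²_D = 174.0371

σ²_D = a²·σ²_Z + b²·σ²_B + 2ab·Cov(Z, B) with a = -1.24, b = -1.55.
= (-1.24)²·81 + (-1.55)²·79 + 2·(-1.24)·(-1.55)·(-36.5)
= 124.5456 + 189.7975 + (-140.306) = 174.0371.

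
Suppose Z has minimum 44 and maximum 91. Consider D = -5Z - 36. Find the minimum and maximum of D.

min(D) = -491, max(D) = -256

a = -5 < 0, so order reverses: min(D) = a·max(Z)+b = (-5)·91 + (-36) = -491; max(D) = a·min(Z)+b = (-5)·44 + (-36) = -256.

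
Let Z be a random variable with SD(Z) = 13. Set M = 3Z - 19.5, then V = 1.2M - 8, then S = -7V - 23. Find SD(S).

SD(S) = 327.6

SD(M) = |3|·13 = 39.
SD(V) = |1.2|·39 = 46.8.
SD(S) = |-7|·46.8 = 327.6.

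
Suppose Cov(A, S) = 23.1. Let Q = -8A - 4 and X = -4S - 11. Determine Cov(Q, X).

Cov(Q, X) = 739.2

Cov(Q, X) = a·c·Cov(A, S) = (-8)·(-4)·23.1 = 739.2. Additive constants drop out.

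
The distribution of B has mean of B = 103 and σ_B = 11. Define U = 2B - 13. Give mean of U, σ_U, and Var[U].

U = 2B - 13 is linear with a = 2, b = -13.
mean of U = a·mean of B + b = 2·103 + (-13) = 193.
σ_U = |a|·σ_B = |2|·11 = 22.
Var[B] = 11² = 121.
Var[U] = a²·Var[B] = 2²·121 = 484 (the additive constant -13 does not affect variance).

mean of U = 193, σ_U = 22, Var[U] = 484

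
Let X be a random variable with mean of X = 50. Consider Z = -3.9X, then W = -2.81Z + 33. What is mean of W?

mean of W = 580.95

mean of Z = (-3.9)·50 = -195.
mean of W = (-2.81)·(-195) + 33 = 580.95.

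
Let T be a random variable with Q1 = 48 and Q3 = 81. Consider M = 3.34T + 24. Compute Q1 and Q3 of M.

a = 3.34 > 0: Q1(M) = a·Q1(T)+b = 184.32, Q3(M) = a·Q3(T)+b = 294.54.

Q1(M) = 184.32, Q3(M) = 294.54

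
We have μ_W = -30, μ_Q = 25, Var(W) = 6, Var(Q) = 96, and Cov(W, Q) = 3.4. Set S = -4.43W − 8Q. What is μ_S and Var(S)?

μ_S = -67.1, Var(S) = 6502.7414

μ_S = (-4.43)·μ_W + (-8)·μ_Q = (-4.43)·(-30) + (-8)·25 = -67.1.
Var(S) = a²·Var(W) + b²·Var(Q) + 2ab·Cov(W, Q) with a = -4.43, b = -8.
= (-4.43)²·6 + (-8)²·96 + 2·(-4.43)·(-8)·3.4
= 117.7494 + 6144 + 240.992 = 6502.7414.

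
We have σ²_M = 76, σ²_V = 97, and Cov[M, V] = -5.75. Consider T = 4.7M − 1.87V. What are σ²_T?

σ²_T = a²·σ²_M + b²·σ²_V + 2ab·Cov[M, V] with a = 4.7, b = -1.87.
= 4.7²·76 + (-1.87)²·97 + 2·4.7·(-1.87)·(-5.75)
= 1678.84 + 339.1993 + 101.0735 = 2119.1128.

σ²_T = 2119.1128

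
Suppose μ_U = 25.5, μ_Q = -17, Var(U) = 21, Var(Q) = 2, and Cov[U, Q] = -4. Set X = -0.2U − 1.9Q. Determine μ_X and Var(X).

μ_X = (-0.2)·μ_U + (-1.9)·μ_Q = (-0.2)·25.5 + (-1.9)·(-17) = 27.2.
Var(X) = a²·Var(U) + b²·Var(Q) + 2ab·Cov[U, Q] with a = -0.2, b = -1.9.
= (-0.2)²·21 + (-1.9)²·2 + 2·(-0.2)·(-1.9)·(-4)
= 0.84 + 7.22 + (-3.04) = 5.02.

μ_X = 27.2, Var(X) = 5.02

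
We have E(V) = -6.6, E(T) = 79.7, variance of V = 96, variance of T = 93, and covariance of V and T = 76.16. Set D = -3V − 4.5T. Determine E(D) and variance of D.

E(D) = (-3)·E(V) + (-4.5)·E(T) = (-3)·(-6.6) + (-4.5)·79.7 = -338.85.
variance of D = a²·variance of V + b²·variance of T + 2ab·covariance of V and T with a = -3, b = -4.5.
= (-3)²·96 + (-4.5)²·93 + 2·(-3)·(-4.5)·76.16
= 864 + 1883.25 + 2056.32 = 4803.57.

E(D) = -338.85, variance of D = 4803.57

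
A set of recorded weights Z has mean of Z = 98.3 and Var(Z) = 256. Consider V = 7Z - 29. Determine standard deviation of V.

V = 7Z - 29 is linear with a = 7, b = -29.
standard deviation of Z = √256 = 16.
standard deviation of V = |a|·standard deviation of Z = |7|·16 = 112.

standard deviation of V = 112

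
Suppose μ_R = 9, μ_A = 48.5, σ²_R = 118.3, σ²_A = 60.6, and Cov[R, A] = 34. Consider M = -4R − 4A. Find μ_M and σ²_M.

μ_M = -230, σ²_M = 3950.4

μ_M = (-4)·μ_R + (-4)·μ_A = (-4)·9 + (-4)·48.5 = -230.
σ²_M = a²·σ²_R + b²·σ²_A + 2ab·Cov[R, A] with a = -4, b = -4.
= (-4)²·118.3 + (-4)²·60.6 + 2·(-4)·(-4)·34
= 1892.8 + 969.6 + 1088 = 3950.4.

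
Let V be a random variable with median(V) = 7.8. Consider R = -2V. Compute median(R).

median(R) = -15.6

A linear map preserves order up to sign, so median(R) = a·median(V) + b = (-2)·7.8 = -15.6.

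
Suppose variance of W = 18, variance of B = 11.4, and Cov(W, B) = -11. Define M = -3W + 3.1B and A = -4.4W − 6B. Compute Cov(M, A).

Cov(M, A) = -22.4

By bilinearity, Cov(M, A) = ac·variance of W + bd·variance of B + (ad+bc)·Cov(W, B), with a=-3, b=3.1, c=-4.4, d=-6.
ac·variance of W = (-3)·(-4.4)·18 = 237.6
bd·variance of B = 3.1·(-6)·11.4 = -212.04
(ad+bc)·Cov(W, B) = (4.36)·(-11) = -47.96
Cov(M, A) = 237.6 + (-212.04) + (-47.96) = -22.4.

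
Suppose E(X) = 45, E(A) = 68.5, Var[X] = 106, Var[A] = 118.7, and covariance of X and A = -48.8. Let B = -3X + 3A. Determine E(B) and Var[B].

E(B) = 70.5, Var[B] = 2900.7

E(B) = (-3)·E(X) + 3·E(A) = (-3)·45 + 3·68.5 = 70.5.
Var[B] = a²·Var[X] + b²·Var[A] + 2ab·covariance of X and A with a = -3, b = 3.
= (-3)²·106 + 3²·118.7 + 2·(-3)·3·(-48.8)
= 954 + 1068.3 + 878.4 = 2900.7.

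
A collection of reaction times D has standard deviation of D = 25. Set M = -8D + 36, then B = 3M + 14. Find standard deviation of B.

standard deviation of B = 600

standard deviation of M = |-8|·25 = 200.
standard deviation of B = |3|·200 = 600.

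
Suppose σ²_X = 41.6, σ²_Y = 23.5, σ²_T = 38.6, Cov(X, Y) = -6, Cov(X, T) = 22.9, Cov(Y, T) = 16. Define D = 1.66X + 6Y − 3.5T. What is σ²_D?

σ²_D = 375.86496

σ²_D = a²·σ²_X + b²·σ²_Y + c²·σ²_T + 2ab·Cov(X, Y) + 2ac·Cov(X, T) + 2bc·Cov(Y, T), with a = 1.66, b = 6, c = -3.5.
= 114.63296 + 846 + 472.85 + (-119.52) + (-266.098) + (-672)
= 375.86496.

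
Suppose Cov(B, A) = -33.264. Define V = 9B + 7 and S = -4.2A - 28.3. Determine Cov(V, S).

Cov(V, S) = a·c·Cov(B, A) = 9·(-4.2)·(-33.264) = 1257.3792. Additive constants drop out.

Cov(V, S) = 1257.3792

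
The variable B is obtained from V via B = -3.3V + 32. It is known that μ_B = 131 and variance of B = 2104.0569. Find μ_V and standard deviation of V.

μ_V = -30, standard deviation of V = 13.9

From B = -3.3V + 32: μ_B = a·μ_V + b, so μ_V = (μ_B − b)/a = (131 − 32)/(-3.3) = -30.
standard deviation of B = √2104.0569 = 45.87.
standard deviation of B = |a|·standard deviation of V, so standard deviation of V = 45.87/|-3.3| = 13.9.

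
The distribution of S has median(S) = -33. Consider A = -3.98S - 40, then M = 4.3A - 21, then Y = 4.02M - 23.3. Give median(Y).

median(Y) = 1471.18324

median(A) = (-3.98)·(-33) + (-40) = 91.34.
median(M) = 4.3·91.34 + (-21) = 371.762.
median(Y) = 4.02·371.762 + (-23.3) = 1471.18324.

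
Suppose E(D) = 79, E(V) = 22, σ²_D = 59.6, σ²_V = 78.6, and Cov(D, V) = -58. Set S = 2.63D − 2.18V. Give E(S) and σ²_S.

E(S) = 159.81, σ²_S = 1450.86028

E(S) = 2.63·E(D) + (-2.18)·E(V) = 2.63·79 + (-2.18)·22 = 159.81.
σ²_S = a²·σ²_D + b²·σ²_V + 2ab·Cov(D, V) with a = 2.63, b = -2.18.
= 2.63²·59.6 + (-2.18)²·78.6 + 2·2.63·(-2.18)·(-58)
= 412.24724 + 373.53864 + 665.0744 = 1450.86028.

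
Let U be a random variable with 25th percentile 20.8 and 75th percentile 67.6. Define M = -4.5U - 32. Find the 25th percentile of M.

Since a = -4.5 < 0 the transformation is decreasing, reversing order: the 25th percentile of M corresponds to the 75th percentile of U.
So P_{25}(M) = a·P_{75}(U) + b = (-4.5)·67.6 + (-32) = -336.2.

25th percentile of M = -336.2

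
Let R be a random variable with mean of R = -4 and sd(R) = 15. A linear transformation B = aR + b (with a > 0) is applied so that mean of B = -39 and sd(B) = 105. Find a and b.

a = 7, b = -11

sd(B) = a·sd(R) (a > 0), so a = 105/15 = 7.
mean of B = a·mean of R + b, so b = -39 − 7·(-4) = -11.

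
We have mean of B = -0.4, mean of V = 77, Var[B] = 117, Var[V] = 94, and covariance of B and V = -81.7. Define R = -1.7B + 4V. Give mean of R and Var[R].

mean of R = 308.68, Var[R] = 2953.25

mean of R = (-1.7)·mean of B + 4·mean of V = (-1.7)·(-0.4) + 4·77 = 308.68.
Var[R] = a²·Var[B] + b²·Var[V] + 2ab·covariance of B and V with a = -1.7, b = 4.
= (-1.7)²·117 + 4²·94 + 2·(-1.7)·4·(-81.7)
= 338.13 + 1504 + 1111.12 = 2953.25.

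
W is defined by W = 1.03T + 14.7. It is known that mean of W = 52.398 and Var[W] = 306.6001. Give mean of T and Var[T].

mean of T = 36.6, Var[T] = 289

From W = 1.03T + 14.7: mean of W = a·mean of T + b, so mean of T = (mean of W − b)/a = (52.398 − 14.7)/1.03 = 36.6.
Var[W] = a²·Var[T], so Var[T] = 306.6001/1.03² = 289.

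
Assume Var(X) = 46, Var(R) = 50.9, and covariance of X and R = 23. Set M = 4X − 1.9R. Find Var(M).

Var(M) = a²·Var(X) + b²·Var(R) + 2ab·covariance of X and R with a = 4, b = -1.9.
= 4²·46 + (-1.9)²·50.9 + 2·4·(-1.9)·23
= 736 + 183.749 + (-349.6) = 570.149.

Var(M) = 570.149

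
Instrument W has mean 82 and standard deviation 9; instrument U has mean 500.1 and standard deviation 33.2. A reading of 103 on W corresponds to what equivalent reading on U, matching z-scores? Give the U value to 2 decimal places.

z = (103 − 82)/9 ≈ 2.3333.
U = 500.1 + z·33.2 = 500.1 + (103 − 82)·33.2/9 ≈ 577.57.

U = 577.57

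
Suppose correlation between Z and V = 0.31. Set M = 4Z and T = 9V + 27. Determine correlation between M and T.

correlation between M and T = 0.31

Linear rescalings preserve correlation up to sign; here the slopes 4 and 9 have the same sign, so correlation between M and T = correlation between Z and V = 0.31.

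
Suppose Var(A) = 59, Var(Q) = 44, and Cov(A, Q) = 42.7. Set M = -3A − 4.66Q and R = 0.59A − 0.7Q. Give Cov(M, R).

Cov(M, R) = 11.36862

By bilinearity, Cov(M, R) = ac·Var(A) + bd·Var(Q) + (ad+bc)·Cov(A, Q), with a=-3, b=-4.66, c=0.59, d=-0.7.
ac·Var(A) = (-3)·0.59·59 = -104.43
bd·Var(Q) = (-4.66)·(-0.7)·44 = 143.528
(ad+bc)·Cov(A, Q) = (-0.6494)·42.7 = -27.72938
Cov(M, R) = -104.43 + 143.528 + (-27.72938) = 11.36862.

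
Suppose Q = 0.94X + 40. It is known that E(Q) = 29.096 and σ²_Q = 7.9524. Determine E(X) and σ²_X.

E(X) = -11.6, σ²_X = 9

From Q = 0.94X + 40: E(Q) = a·E(X) + b, so E(X) = (E(Q) − b)/a = (29.096 − 40)/0.94 = -11.6.
σ²_Q = a²·σ²_X, so σ²_X = 7.9524/0.94² = 9.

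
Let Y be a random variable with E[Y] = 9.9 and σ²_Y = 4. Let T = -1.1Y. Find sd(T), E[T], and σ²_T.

T = -1.1Y is linear with a = -1.1, b = 0.
sd(Y) = √4 = 2.
sd(T) = |a|·sd(Y) = |-1.1|·2 = 2.2.
E[T] = a·E[Y] + b = (-1.1)·9.9 = -10.89.
σ²_T = a²·σ²_Y = (-1.1)²·4 = 4.84.

sd(T) = 2.2, E[T] = -10.89, σ²_T = 4.84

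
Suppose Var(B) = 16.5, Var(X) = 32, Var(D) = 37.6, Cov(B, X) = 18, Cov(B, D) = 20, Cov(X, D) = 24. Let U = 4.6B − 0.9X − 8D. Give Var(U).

Var(U) = 1506.02

Var(U) = a²·Var(B) + b²·Var(X) + c²·Var(D) + 2ab·Cov(B, X) + 2ac·Cov(B, D) + 2bc·Cov(X, D), with a = 4.6, b = -0.9, c = -8.
= 349.14 + 25.92 + 2406.4 + (-149.04) + (-1472) + 345.6
= 1506.02.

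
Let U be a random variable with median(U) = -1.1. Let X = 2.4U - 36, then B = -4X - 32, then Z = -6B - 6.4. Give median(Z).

median(X) = 2.4·(-1.1) + (-36) = -38.64.
median(B) = (-4)·(-38.64) + (-32) = 122.56.
median(Z) = (-6)·122.56 + (-6.4) = -741.76.

median(Z) = -741.76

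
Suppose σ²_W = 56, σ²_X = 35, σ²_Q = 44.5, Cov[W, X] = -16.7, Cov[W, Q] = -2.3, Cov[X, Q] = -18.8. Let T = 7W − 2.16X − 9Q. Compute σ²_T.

σ²_T = a²·σ²_W + b²·σ²_X + c²·σ²_Q + 2ab·Cov[W, X] + 2ac·Cov[W, Q] + 2bc·Cov[X, Q], with a = 7, b = -2.16, c = -9.
= 2744 + 163.296 + 3604.5 + 505.008 + 289.8 + (-730.944)
= 6575.66.

σ²_T = 6575.66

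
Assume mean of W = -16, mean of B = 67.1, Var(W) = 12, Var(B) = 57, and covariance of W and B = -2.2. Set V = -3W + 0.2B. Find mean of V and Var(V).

mean of V = 61.42, Var(V) = 112.92

mean of V = (-3)·mean of W + 0.2·mean of B = (-3)·(-16) + 0.2·67.1 = 61.42.
Var(V) = a²·Var(W) + b²·Var(B) + 2ab·covariance of W and B with a = -3, b = 0.2.
= (-3)²·12 + 0.2²·57 + 2·(-3)·0.2·(-2.2)
= 108 + 2.28 + 2.64 = 112.92.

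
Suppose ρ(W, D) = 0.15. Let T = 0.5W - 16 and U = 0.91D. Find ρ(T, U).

Linear rescalings preserve correlation up to sign; here the slopes 0.5 and 0.91 have the same sign, so ρ(T, U) = ρ(W, D) = 0.15.

ρ(T, U) = 0.15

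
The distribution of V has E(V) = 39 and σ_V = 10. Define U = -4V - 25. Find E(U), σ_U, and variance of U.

E(U) = -181, σ_U = 40, variance of U = 1600

U = -4V - 25 is linear with a = -4, b = -25.
E(U) = a·E(V) + b = (-4)·39 + (-25) = -181.
σ_U = |a|·σ_V = |-4|·10 = 40.
variance of V = 10² = 100.
variance of U = a²·variance of V = (-4)²·100 = 1600 (the additive constant -25 does not affect variance).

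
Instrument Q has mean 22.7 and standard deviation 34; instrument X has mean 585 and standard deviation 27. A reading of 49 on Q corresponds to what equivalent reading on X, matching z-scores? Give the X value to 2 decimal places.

z = (49 − 22.7)/34 ≈ 0.7735.
X = 585 + z·27 = 585 + (49 − 22.7)·27/34 ≈ 605.89.

X = 605.89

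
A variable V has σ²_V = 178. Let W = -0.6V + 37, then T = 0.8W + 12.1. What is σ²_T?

σ²_T = 41.0112

σ²_W = (-0.6)²·178 = 64.08.
σ²_T = 0.8²·64.08 = 41.0112.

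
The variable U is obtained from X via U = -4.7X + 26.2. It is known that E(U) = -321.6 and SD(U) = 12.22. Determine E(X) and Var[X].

From U = -4.7X + 26.2: E(U) = a·E(X) + b, so E(X) = (E(U) − b)/a = (-321.6 − 26.2)/(-4.7) = 74.
Var[U] = 12.22² = 149.3284.
Var[U] = a²·Var[X], so Var[X] = 149.3284/(-4.7)² = 6.76.

E(X) = 74, Var[X] = 6.76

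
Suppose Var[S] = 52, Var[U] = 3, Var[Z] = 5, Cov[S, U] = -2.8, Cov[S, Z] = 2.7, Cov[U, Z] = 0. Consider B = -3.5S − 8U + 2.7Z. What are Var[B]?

Var[B] = a²·Var[S] + b²·Var[U] + c²·Var[Z] + 2ab·Cov[S, U] + 2ac·Cov[S, Z] + 2bc·Cov[U, Z], with a = -3.5, b = -8, c = 2.7.
= 637 + 192 + 36.45 + (-156.8) + (-51.03) + 0
= 657.62.

Var[B] = 657.62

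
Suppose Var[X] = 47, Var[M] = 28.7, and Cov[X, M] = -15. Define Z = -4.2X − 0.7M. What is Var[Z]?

Var[Z] = 754.943

Var[Z] = a²·Var[X] + b²·Var[M] + 2ab·Cov[X, M] with a = -4.2, b = -0.7.
= (-4.2)²·47 + (-0.7)²·28.7 + 2·(-4.2)·(-0.7)·(-15)
= 829.08 + 14.063 + (-88.2) = 754.943.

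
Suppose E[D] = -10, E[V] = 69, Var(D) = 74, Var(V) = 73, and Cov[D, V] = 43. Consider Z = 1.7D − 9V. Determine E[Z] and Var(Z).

E[Z] = -638, Var(Z) = 4811.06

E[Z] = 1.7·E[D] + (-9)·E[V] = 1.7·(-10) + (-9)·69 = -638.
Var(Z) = a²·Var(D) + b²·Var(V) + 2ab·Cov[D, V] with a = 1.7, b = -9.
= 1.7²·74 + (-9)²·73 + 2·1.7·(-9)·43
= 213.86 + 5913 + (-1315.8) = 4811.06.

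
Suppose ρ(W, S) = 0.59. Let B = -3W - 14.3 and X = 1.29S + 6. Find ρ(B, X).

Linear rescalings preserve |correlation|; the slopes -3 and 1.29 have opposite signs, so the correlation flips sign: ρ(B, X) = −ρ(W, S) = -0.59.

ρ(B, X) = -0.59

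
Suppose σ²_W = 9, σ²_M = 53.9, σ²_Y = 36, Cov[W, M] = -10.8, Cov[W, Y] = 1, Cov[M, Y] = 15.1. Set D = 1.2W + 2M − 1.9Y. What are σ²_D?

σ²_D = a²·σ²_W + b²·σ²_M + c²·σ²_Y + 2ab·Cov[W, M] + 2ac·Cov[W, Y] + 2bc·Cov[M, Y], with a = 1.2, b = 2, c = -1.9.
= 12.96 + 215.6 + 129.96 + (-51.84) + (-4.56) + (-114.76)
= 187.36.

σ²_D = 187.36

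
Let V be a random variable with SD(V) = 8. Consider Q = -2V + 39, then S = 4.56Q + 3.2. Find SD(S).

SD(S) = 72.96

SD(Q) = |-2|·8 = 16.
SD(S) = |4.56|·16 = 72.96.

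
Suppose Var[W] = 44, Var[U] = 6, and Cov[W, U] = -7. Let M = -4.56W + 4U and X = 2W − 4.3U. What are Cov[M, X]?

By bilinearity, Cov[M, X] = ac·Var[W] + bd·Var[U] + (ad+bc)·Cov[W, U], with a=-4.56, b=4, c=2, d=-4.3.
ac·Var[W] = (-4.56)·2·44 = -401.28
bd·Var[U] = 4·(-4.3)·6 = -103.2
(ad+bc)·Cov[W, U] = (27.608)·(-7) = -193.256
Cov[M, X] = -401.28 + (-103.2) + (-193.256) = -697.736.

Cov[M, X] = -697.736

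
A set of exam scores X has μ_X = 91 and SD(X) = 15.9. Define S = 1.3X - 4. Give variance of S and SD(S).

S = 1.3X - 4 is linear with a = 1.3, b = -4.
variance of X = 15.9² = 252.81.
variance of S = a²·variance of X = 1.3²·252.81 = 427.2489 (the additive constant -4 does not affect variance).
SD(S) = |a|·SD(X) = |1.3|·15.9 = 20.67.

variance of S = 427.2489, SD(S) = 20.67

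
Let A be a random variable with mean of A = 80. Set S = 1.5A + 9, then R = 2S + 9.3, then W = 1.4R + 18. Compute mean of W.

mean of S = 1.5·80 + 9 = 129.
mean of R = 2·129 + 9.3 = 267.3.
mean of W = 1.4·267.3 + 18 = 392.22.

mean of W = 392.22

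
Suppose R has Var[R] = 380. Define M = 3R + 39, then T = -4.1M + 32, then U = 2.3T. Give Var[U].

Var[M] = 3²·380 = 3420.
Var[T] = (-4.1)²·3420 = 57490.2.
Var[U] = 2.3²·57490.2 = 304123.158.

Var[U] = 304123.158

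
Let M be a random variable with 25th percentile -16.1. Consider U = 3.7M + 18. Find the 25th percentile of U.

25th percentile of U = -41.57

Since a = 3.7 > 0 the transformation is increasing, so the 25th percentile of U = a·(P_{25} of M) + b = 3.7·(-16.1) + 18 = -41.57.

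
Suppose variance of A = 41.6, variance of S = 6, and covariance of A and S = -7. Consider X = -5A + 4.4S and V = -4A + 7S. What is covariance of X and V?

covariance of X and V = 1385

By bilinearity, covariance of X and V = ac·variance of A + bd·variance of S + (ad+bc)·covariance of A and S, with a=-5, b=4.4, c=-4, d=7.
ac·variance of A = (-5)·(-4)·41.6 = 832
bd·variance of S = 4.4·7·6 = 184.8
(ad+bc)·covariance of A and S = (-52.6)·(-7) = 368.2
covariance of X and V = 832 + 184.8 + 368.2 = 1385.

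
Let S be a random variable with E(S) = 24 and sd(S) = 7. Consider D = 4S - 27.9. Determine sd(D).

D = 4S - 27.9 is linear with a = 4, b = -27.9.
sd(D) = |a|·sd(S) = |4|·7 = 28.

sd(D) = 28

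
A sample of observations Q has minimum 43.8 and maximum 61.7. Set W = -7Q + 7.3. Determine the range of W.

Range(W) = 125.3

Range of Q = 61.7 − 43.8 = 17.9.
Range(W) = |a|·Range(Q) = |-7|·17.9 = 125.3.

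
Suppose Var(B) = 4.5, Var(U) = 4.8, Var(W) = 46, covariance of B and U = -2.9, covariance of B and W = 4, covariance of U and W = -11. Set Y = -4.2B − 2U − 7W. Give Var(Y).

Var(Y) = a²·Var(B) + b²·Var(U) + c²·Var(W) + 2ab·covariance of B and U + 2ac·covariance of B and W + 2bc·covariance of U and W, with a = -4.2, b = -2, c = -7.
= 79.38 + 19.2 + 2254 + (-48.72) + 235.2 + (-308)
= 2231.06.

Var(Y) = 2231.06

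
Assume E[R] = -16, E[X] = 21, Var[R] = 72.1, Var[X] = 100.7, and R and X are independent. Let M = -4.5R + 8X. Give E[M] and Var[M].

E[M] = 240, Var[M] = 7904.825

E[M] = (-4.5)·E[R] + 8·E[X] = (-4.5)·(-16) + 8·21 = 240.
Var[M] = a²·Var[R] + b²·Var[X] + 2ab·covariance of R and X with a = -4.5, b = 8.
Independence gives covariance of R and X = 0.
= (-4.5)²·72.1 + 8²·100.7 + 2·(-4.5)·8·0
= 1460.025 + 6444.8 + 0 = 7904.825.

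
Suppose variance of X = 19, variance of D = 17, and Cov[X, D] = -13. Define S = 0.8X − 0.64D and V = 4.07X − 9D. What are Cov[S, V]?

Cov[S, V] = 287.2464

By bilinearity, Cov[S, V] = ac·variance of X + bd·variance of D + (ad+bc)·Cov[X, D], with a=0.8, b=-0.64, c=4.07, d=-9.
ac·variance of X = 0.8·4.07·19 = 61.864
bd·variance of D = (-0.64)·(-9)·17 = 97.92
(ad+bc)·Cov[X, D] = (-9.8048)·(-13) = 127.4624
Cov[S, V] = 61.864 + 97.92 + 127.4624 = 287.2464.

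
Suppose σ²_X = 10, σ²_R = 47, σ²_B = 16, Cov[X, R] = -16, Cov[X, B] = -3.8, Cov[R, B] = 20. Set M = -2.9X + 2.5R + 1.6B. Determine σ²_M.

σ²_M = 846.074

σ²_M = a²·σ²_X + b²·σ²_R + c²·σ²_B + 2ab·Cov[X, R] + 2ac·Cov[X, B] + 2bc·Cov[R, B], with a = -2.9, b = 2.5, c = 1.6.
= 84.1 + 293.75 + 40.96 + 232 + 35.264 + 160
= 846.074.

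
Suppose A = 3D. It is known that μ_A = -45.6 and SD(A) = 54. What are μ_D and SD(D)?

From A = 3D: μ_A = a·μ_D + b, so μ_D = (μ_A − b)/a = (-45.6 − 0)/3 = -15.2.
SD(A) = |a|·SD(D), so SD(D) = 54/|3| = 18.

μ_D = -15.2, SD(D) = 18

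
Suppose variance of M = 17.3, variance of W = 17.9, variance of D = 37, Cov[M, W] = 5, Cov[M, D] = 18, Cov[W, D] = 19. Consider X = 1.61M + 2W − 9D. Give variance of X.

variance of X = a²·variance of M + b²·variance of W + c²·variance of D + 2ab·Cov[M, W] + 2ac·Cov[M, D] + 2bc·Cov[W, D], with a = 1.61, b = 2, c = -9.
= 44.84333 + 71.6 + 2997 + 32.2 + (-521.64) + (-684)
= 1940.00333.

variance of X = 1940.00333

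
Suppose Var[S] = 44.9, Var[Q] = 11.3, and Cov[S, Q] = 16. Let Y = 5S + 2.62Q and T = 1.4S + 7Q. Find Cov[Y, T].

By bilinearity, Cov[Y, T] = ac·Var[S] + bd·Var[Q] + (ad+bc)·Cov[S, Q], with a=5, b=2.62, c=1.4, d=7.
ac·Var[S] = 5·1.4·44.9 = 314.3
bd·Var[Q] = 2.62·7·11.3 = 207.242
(ad+bc)·Cov[S, Q] = (38.668)·16 = 618.688
Cov[Y, T] = 314.3 + 207.242 + 618.688 = 1140.23.

Cov[Y, T] = 1140.23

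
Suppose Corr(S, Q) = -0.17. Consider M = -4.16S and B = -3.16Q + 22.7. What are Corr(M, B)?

Linear rescalings preserve correlation up to sign; here the slopes -4.16 and -3.16 have the same sign, so Corr(M, B) = Corr(S, Q) = -0.17.

Corr(M, B) = -0.17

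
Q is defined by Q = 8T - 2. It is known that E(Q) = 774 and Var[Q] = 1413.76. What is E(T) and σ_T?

E(T) = 97, σ_T = 4.7

From Q = 8T - 2: E(Q) = a·E(T) + b, so E(T) = (E(Q) − b)/a = (774 − (-2))/8 = 97.
σ_Q = √1413.76 = 37.6.
σ_Q = |a|·σ_T, so σ_T = 37.6/|8| = 4.7.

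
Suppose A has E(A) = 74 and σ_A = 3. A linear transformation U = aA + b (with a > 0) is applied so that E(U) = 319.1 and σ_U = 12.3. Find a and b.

σ_U = a·σ_A (a > 0), so a = 12.3/3 = 4.1.
E(U) = a·E(A) + b, so b = 319.1 − 4.1·74 = 15.7.

a = 4.1, b = 15.7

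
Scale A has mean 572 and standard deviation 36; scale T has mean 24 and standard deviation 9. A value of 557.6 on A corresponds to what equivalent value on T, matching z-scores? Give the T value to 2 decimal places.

T = 20.40

z = (557.6 − 572)/36 = -0.4.
T = 24 + z·9 = 24 + (557.6 − 572)·9/36 = 20.40.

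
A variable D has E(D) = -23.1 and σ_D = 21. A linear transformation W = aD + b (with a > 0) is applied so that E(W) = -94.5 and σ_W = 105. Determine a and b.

σ_W = a·σ_D (a > 0), so a = 105/21 = 5.
E(W) = a·E(D) + b, so b = -94.5 − 5·(-23.1) = 21.

a = 5, b = 21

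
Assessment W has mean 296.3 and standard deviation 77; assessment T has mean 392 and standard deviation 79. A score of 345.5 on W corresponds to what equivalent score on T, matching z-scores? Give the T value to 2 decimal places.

T = 442.48

z = (345.5 − 296.3)/77 ≈ 0.639.
T = 392 + z·79 = 392 + (345.5 − 296.3)·79/77 ≈ 442.48.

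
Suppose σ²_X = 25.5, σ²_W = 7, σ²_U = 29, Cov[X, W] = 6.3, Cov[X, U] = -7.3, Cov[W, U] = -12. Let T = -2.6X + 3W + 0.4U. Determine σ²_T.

σ²_T = 128.124

σ²_T = a²·σ²_X + b²·σ²_W + c²·σ²_U + 2ab·Cov[X, W] + 2ac·Cov[X, U] + 2bc·Cov[W, U], with a = -2.6, b = 3, c = 0.4.
= 172.38 + 63 + 4.64 + (-98.28) + 15.184 + (-28.8)
= 128.124.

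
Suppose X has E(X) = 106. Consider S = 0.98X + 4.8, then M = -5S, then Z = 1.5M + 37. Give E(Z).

E(S) = 0.98·106 + 4.8 = 108.68.
E(M) = (-5)·108.68 = -543.4.
E(Z) = 1.5·(-543.4) + 37 = -778.1.

E(Z) = -778.1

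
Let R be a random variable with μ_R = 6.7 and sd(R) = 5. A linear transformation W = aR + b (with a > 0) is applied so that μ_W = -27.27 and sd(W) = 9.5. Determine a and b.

a = 1.9, b = -40

sd(W) = a·sd(R) (a > 0), so a = 9.5/5 = 1.9.
μ_W = a·μ_R + b, so b = -27.27 − 1.9·6.7 = -40.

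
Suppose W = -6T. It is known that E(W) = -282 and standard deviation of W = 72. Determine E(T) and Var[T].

From W = -6T: E(W) = a·E(T) + b, so E(T) = (E(W) − b)/a = (-282 − 0)/(-6) = 47.
Var[W] = 72² = 5184.
Var[W] = a²·Var[T], so Var[T] = 5184/(-6)² = 144.

E(T) = 47, Var[T] = 144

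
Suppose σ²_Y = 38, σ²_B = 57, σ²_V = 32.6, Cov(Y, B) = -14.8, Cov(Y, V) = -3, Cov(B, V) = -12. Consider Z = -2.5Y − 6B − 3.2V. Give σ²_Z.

σ²_Z = 1670.524

σ²_Z = a²·σ²_Y + b²·σ²_B + c²·σ²_V + 2ab·Cov(Y, B) + 2ac·Cov(Y, V) + 2bc·Cov(B, V), with a = -2.5, b = -6, c = -3.2.
= 237.5 + 2052 + 333.824 + (-444) + (-48) + (-460.8)
= 1670.524.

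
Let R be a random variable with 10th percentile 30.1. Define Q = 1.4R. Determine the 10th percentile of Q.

10th percentile of Q = 42.14

Since a = 1.4 > 0 the transformation is increasing, so the 10th percentile of Q = a·(P_{10} of R) + b = 1.4·30.1 = 42.14.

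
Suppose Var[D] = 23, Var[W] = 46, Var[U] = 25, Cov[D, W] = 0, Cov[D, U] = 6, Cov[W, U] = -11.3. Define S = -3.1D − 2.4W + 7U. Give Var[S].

Var[S] = a²·Var[D] + b²·Var[W] + c²·Var[U] + 2ab·Cov[D, W] + 2ac·Cov[D, U] + 2bc·Cov[W, U], with a = -3.1, b = -2.4, c = 7.
= 221.03 + 264.96 + 1225 + 0 + (-260.4) + 379.68
= 1830.27.

Var[S] = 1830.27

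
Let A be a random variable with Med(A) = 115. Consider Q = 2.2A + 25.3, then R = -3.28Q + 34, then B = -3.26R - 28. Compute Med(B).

Med(Q) = 2.2·115 + 25.3 = 278.3.
Med(R) = (-3.28)·278.3 + 34 = -878.824.
Med(B) = (-3.26)·(-878.824) + (-28) = 2836.96624.

Med(B) = 2836.96624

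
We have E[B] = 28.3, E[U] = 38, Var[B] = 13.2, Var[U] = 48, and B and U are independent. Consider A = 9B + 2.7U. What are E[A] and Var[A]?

E[A] = 357.3, Var[A] = 1419.12

E[A] = 9·E[B] + 2.7·E[U] = 9·28.3 + 2.7·38 = 357.3.
Var[A] = a²·Var[B] + b²·Var[U] + 2ab·Cov(B, U) with a = 9, b = 2.7.
Independence gives Cov(B, U) = 0.
= 9²·13.2 + 2.7²·48 + 2·9·2.7·0
= 1069.2 + 349.92 + 0 = 1419.12.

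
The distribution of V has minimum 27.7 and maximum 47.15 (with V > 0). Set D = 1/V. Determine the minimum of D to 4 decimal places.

1/V is decreasing on this domain, so min(D) comes from max(V) = 47.15: min(D) = 1/(47.15) ≈ 0.0212.

min(D) = 0.0212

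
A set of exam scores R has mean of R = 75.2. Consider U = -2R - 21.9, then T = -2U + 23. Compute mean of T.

mean of T = 367.6

mean of U = (-2)·75.2 + (-21.9) = -172.3.
mean of T = (-2)·(-172.3) + 23 = 367.6.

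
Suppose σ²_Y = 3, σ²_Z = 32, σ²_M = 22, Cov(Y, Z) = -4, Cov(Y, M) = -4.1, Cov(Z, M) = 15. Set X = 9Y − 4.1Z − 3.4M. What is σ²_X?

σ²_X = 1999.56

σ²_X = a²·σ²_Y + b²·σ²_Z + c²·σ²_M + 2ab·Cov(Y, Z) + 2ac·Cov(Y, M) + 2bc·Cov(Z, M), with a = 9, b = -4.1, c = -3.4.
= 243 + 537.92 + 254.32 + 295.2 + 250.92 + 418.2
= 1999.56.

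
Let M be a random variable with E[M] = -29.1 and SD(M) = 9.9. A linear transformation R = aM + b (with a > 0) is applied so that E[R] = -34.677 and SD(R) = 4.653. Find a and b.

SD(R) = a·SD(M) (a > 0), so a = 4.653/9.9 = 0.47.
E[R] = a·E[M] + b, so b = -34.677 − 0.47·(-29.1) = -21.

a = 0.47, b = -21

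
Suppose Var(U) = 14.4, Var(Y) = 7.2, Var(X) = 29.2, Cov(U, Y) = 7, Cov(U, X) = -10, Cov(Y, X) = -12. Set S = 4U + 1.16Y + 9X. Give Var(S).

Var(S) = 1699.68832

Var(S) = a²·Var(U) + b²·Var(Y) + c²·Var(X) + 2ab·Cov(U, Y) + 2ac·Cov(U, X) + 2bc·Cov(Y, X), with a = 4, b = 1.16, c = 9.
= 230.4 + 9.68832 + 2365.2 + 64.96 + (-720) + (-250.56)
= 1699.68832.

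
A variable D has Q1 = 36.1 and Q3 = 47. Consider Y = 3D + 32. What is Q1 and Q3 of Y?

a = 3 > 0: Q1(Y) = a·Q1(D)+b = 140.3, Q3(Y) = a·Q3(D)+b = 173.

Q1(Y) = 140.3, Q3(Y) = 173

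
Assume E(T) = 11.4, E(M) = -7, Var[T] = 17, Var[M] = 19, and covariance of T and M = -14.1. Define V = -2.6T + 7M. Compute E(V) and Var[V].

E(V) = (-2.6)·E(T) + 7·E(M) = (-2.6)·11.4 + 7·(-7) = -78.64.
Var[V] = a²·Var[T] + b²·Var[M] + 2ab·covariance of T and M with a = -2.6, b = 7.
= (-2.6)²·17 + 7²·19 + 2·(-2.6)·7·(-14.1)
= 114.92 + 931 + 513.24 = 1559.16.

E(V) = -78.64, Var[V] = 1559.16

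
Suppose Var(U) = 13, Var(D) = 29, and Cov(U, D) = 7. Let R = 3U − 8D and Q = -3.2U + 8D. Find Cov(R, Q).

Cov(R, Q) = -1633.6

By bilinearity, Cov(R, Q) = ac·Var(U) + bd·Var(D) + (ad+bc)·Cov(U, D), with a=3, b=-8, c=-3.2, d=8.
ac·Var(U) = 3·(-3.2)·13 = -124.8
bd·Var(D) = (-8)·8·29 = -1856
(ad+bc)·Cov(U, D) = (49.6)·7 = 347.2
Cov(R, Q) = -124.8 + (-1856) + 347.2 = -1633.6.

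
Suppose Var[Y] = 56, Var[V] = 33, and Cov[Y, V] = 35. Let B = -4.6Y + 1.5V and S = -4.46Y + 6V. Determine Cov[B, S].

Cov[B, S] = 245.746

By bilinearity, Cov[B, S] = ac·Var[Y] + bd·Var[V] + (ad+bc)·Cov[Y, V], with a=-4.6, b=1.5, c=-4.46, d=6.
ac·Var[Y] = (-4.6)·(-4.46)·56 = 1148.896
bd·Var[V] = 1.5·6·33 = 297
(ad+bc)·Cov[Y, V] = (-34.29)·35 = -1200.15
Cov[B, S] = 1148.896 + 297 + (-1200.15) = 245.746.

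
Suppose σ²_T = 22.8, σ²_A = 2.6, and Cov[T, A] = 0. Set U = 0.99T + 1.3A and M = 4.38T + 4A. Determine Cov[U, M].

By bilinearity, Cov[U, M] = ac·σ²_T + bd·σ²_A + (ad+bc)·Cov[T, A], with a=0.99, b=1.3, c=4.38, d=4.
ac·σ²_T = 0.99·4.38·22.8 = 98.86536
bd·σ²_A = 1.3·4·2.6 = 13.52
(ad+bc)·Cov[T, A] = (9.654)·0 = 0
Cov[U, M] = 98.86536 + 13.52 + 0 = 112.38536.

Cov[U, M] = 112.38536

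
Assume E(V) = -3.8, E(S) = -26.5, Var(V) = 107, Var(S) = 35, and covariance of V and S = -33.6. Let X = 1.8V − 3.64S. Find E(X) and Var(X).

E(X) = 1.8·E(V) + (-3.64)·E(S) = 1.8·(-3.8) + (-3.64)·(-26.5) = 89.62.
Var(X) = a²·Var(V) + b²·Var(S) + 2ab·covariance of V and S with a = 1.8, b = -3.64.
= 1.8²·107 + (-3.64)²·35 + 2·1.8·(-3.64)·(-33.6)
= 346.68 + 463.736 + 440.2944 = 1250.7104.

E(X) = 89.62, Var(X) = 1250.7104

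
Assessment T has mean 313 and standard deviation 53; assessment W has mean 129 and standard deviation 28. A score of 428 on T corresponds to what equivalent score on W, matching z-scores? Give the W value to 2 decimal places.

W = 189.75

z = (428 − 313)/53 ≈ 2.1698.
W = 129 + z·28 = 129 + (428 − 313)·28/53 ≈ 189.75.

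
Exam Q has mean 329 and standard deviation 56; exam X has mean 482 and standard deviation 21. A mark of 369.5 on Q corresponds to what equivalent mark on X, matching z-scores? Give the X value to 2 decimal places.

z = (369.5 − 329)/56 ≈ 0.7232.
X = 482 + z·21 = 482 + (369.5 − 329)·21/56 ≈ 497.19.

X = 497.19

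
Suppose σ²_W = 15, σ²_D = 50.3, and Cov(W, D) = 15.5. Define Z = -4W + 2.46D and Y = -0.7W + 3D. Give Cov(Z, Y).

Cov(Z, Y) = 200.523

By bilinearity, Cov(Z, Y) = ac·σ²_W + bd·σ²_D + (ad+bc)·Cov(W, D), with a=-4, b=2.46, c=-0.7, d=3.
ac·σ²_W = (-4)·(-0.7)·15 = 42
bd·σ²_D = 2.46·3·50.3 = 371.214
(ad+bc)·Cov(W, D) = (-13.722)·15.5 = -212.691
Cov(Z, Y) = 42 + 371.214 + (-212.691) = 200.523.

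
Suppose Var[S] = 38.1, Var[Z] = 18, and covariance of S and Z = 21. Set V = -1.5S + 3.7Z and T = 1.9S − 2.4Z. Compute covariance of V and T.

By bilinearity, covariance of V and T = ac·Var[S] + bd·Var[Z] + (ad+bc)·covariance of S and Z, with a=-1.5, b=3.7, c=1.9, d=-2.4.
ac·Var[S] = (-1.5)·1.9·38.1 = -108.585
bd·Var[Z] = 3.7·(-2.4)·18 = -159.84
(ad+bc)·covariance of S and Z = (10.63)·21 = 223.23
covariance of V and T = -108.585 + (-159.84) + 223.23 = -45.195.

covariance of V and T = -45.195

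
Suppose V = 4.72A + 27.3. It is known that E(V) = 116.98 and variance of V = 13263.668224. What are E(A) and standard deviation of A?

E(A) = 19, standard deviation of A = 24.4

From V = 4.72A + 27.3: E(V) = a·E(A) + b, so E(A) = (E(V) − b)/a = (116.98 − 27.3)/4.72 = 19.
standard deviation of V = √13263.668224 = 115.168.
standard deviation of V = |a|·standard deviation of A, so standard deviation of A = 115.168/|4.72| = 24.4.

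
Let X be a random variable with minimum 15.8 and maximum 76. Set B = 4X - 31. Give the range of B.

Range(B) = 240.8

Range of X = 76 − 15.8 = 60.2.
Range(B) = |a|·Range(X) = |4|·60.2 = 240.8.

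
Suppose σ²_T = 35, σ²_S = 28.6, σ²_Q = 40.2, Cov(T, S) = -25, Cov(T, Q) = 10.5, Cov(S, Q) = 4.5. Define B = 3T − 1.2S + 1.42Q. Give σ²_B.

σ²_B = 691.36728

σ²_B = a²·σ²_T + b²·σ²_S + c²·σ²_Q + 2ab·Cov(T, S) + 2ac·Cov(T, Q) + 2bc·Cov(S, Q), with a = 3, b = -1.2, c = 1.42.
= 315 + 41.184 + 81.05928 + 180 + 89.46 + (-15.336)
= 691.36728.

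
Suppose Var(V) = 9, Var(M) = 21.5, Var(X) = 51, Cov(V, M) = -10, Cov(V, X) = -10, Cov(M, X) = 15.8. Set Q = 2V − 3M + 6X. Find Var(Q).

Var(Q) = 1376.7

Var(Q) = a²·Var(V) + b²·Var(M) + c²·Var(X) + 2ab·Cov(V, M) + 2ac·Cov(V, X) + 2bc·Cov(M, X), with a = 2, b = -3, c = 6.
= 36 + 193.5 + 1836 + 120 + (-240) + (-568.8)
= 1376.7.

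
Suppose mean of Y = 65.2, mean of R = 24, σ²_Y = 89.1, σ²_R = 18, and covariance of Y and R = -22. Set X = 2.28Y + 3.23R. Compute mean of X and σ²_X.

mean of X = 226.176, σ²_X = 326.93604

mean of X = 2.28·mean of Y + 3.23·mean of R = 2.28·65.2 + 3.23·24 = 226.176.
σ²_X = a²·σ²_Y + b²·σ²_R + 2ab·covariance of Y and R with a = 2.28, b = 3.23.
= 2.28²·89.1 + 3.23²·18 + 2·2.28·3.23·(-22)
= 463.17744 + 187.7922 + (-324.0336) = 326.93604.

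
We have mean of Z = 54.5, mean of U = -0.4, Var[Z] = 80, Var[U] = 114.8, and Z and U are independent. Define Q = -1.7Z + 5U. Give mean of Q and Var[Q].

mean of Q = -94.65, Var[Q] = 3101.2

mean of Q = (-1.7)·mean of Z + 5·mean of U = (-1.7)·54.5 + 5·(-0.4) = -94.65.
Var[Q] = a²·Var[Z] + b²·Var[U] + 2ab·Cov[Z, U] with a = -1.7, b = 5.
Independence gives Cov[Z, U] = 0.
= (-1.7)²·80 + 5²·114.8 + 2·(-1.7)·5·0
= 231.2 + 2870 + 0 = 3101.2.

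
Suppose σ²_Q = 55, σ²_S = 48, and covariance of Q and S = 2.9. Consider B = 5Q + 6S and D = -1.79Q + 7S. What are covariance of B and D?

covariance of B and D = 1594.104

By bilinearity, covariance of B and D = ac·σ²_Q + bd·σ²_S + (ad+bc)·covariance of Q and S, with a=5, b=6, c=-1.79, d=7.
ac·σ²_Q = 5·(-1.79)·55 = -492.25
bd·σ²_S = 6·7·48 = 2016
(ad+bc)·covariance of Q and S = (24.26)·2.9 = 70.354
covariance of B and D = -492.25 + 2016 + 70.354 = 1594.104.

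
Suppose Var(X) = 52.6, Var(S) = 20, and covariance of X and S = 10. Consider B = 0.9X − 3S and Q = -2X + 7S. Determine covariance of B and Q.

By bilinearity, covariance of B and Q = ac·Var(X) + bd·Var(S) + (ad+bc)·covariance of X and S, with a=0.9, b=-3, c=-2, d=7.
ac·Var(X) = 0.9·(-2)·52.6 = -94.68
bd·Var(S) = (-3)·7·20 = -420
(ad+bc)·covariance of X and S = (12.3)·10 = 123
covariance of B and Q = -94.68 + (-420) + 123 = -391.68.

covariance of B and Q = -391.68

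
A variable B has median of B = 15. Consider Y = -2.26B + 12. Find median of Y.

A linear map preserves order up to sign, so median of Y = a·median of B + b = (-2.26)·15 + 12 = -21.9.

median of Y = -21.9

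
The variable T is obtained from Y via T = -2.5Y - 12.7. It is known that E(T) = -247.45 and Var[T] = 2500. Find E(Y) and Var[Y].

From T = -2.5Y - 12.7: E(T) = a·E(Y) + b, so E(Y) = (E(T) − b)/a = (-247.45 − (-12.7))/(-2.5) = 93.9.
Var[T] = a²·Var[Y], so Var[Y] = 2500/(-2.5)² = 400.

E(Y) = 93.9, Var[Y] = 400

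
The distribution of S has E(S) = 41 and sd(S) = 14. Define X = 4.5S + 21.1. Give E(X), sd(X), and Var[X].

X = 4.5S + 21.1 is linear with a = 4.5, b = 21.1.
E(X) = a·E(S) + b = 4.5·41 + 21.1 = 205.6.
sd(X) = |a|·sd(S) = |4.5|·14 = 63.
Var[S] = 14² = 196.
Var[X] = a²·Var[S] = 4.5²·196 = 3969 (the additive constant 21.1 does not affect variance).

E(X) = 205.6, sd(X) = 63, Var[X] = 3969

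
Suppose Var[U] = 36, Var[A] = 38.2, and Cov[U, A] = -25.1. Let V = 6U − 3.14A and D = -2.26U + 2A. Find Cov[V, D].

Cov[V, D] = -1207.37564

By bilinearity, Cov[V, D] = ac·Var[U] + bd·Var[A] + (ad+bc)·Cov[U, A], with a=6, b=-3.14, c=-2.26, d=2.
ac·Var[U] = 6·(-2.26)·36 = -488.16
bd·Var[A] = (-3.14)·2·38.2 = -239.896
(ad+bc)·Cov[U, A] = (19.0964)·(-25.1) = -479.31964
Cov[V, D] = -488.16 + (-239.896) + (-479.31964) = -1207.37564.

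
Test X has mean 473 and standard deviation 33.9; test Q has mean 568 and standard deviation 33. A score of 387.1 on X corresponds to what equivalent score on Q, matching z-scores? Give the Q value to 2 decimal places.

Q = 484.38

z = (387.1 − 473)/33.9 ≈ -2.5339.
Q = 568 + z·33 = 568 + (387.1 − 473)·33/33.9 ≈ 484.38.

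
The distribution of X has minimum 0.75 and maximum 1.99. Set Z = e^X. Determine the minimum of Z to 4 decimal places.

e^X is increasing on this domain, so min(Z) comes from min(X) = 0.75: min(Z) = exp(0.75) ≈ 2.117.

min(Z) = 2.117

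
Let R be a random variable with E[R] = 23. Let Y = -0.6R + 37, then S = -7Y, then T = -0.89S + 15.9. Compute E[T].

E[Y] = (-0.6)·23 + 37 = 23.2.
E[S] = (-7)·23.2 = -162.4.
E[T] = (-0.89)·(-162.4) + 15.9 = 160.436.

E[T] = 160.436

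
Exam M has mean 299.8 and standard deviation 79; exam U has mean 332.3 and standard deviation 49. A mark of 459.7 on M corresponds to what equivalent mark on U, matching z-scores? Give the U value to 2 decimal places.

U = 431.48

z = (459.7 − 299.8)/79 ≈ 2.0241.
U = 332.3 + z·49 = 332.3 + (459.7 − 299.8)·49/79 ≈ 431.48.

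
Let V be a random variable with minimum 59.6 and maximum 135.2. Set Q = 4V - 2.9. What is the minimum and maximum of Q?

min(Q) = 235.5, max(Q) = 537.9

a = 4 > 0, so min(Q) = a·min(V)+b = 4·59.6 + (-2.9) = 235.5 and max(Q) = 4·135.2 + (-2.9) = 537.9.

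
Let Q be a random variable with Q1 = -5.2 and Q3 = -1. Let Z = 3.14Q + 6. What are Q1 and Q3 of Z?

Q1(Z) = -10.328, Q3(Z) = 2.86

a = 3.14 > 0: Q1(Z) = a·Q1(Q)+b = -10.328, Q3(Z) = a·Q3(Q)+b = 2.86.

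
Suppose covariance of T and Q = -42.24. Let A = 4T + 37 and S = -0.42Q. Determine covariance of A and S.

covariance of A and S = a·c·covariance of T and Q = 4·(-0.42)·(-42.24) = 70.9632. Additive constants drop out.

covariance of A and S = 70.9632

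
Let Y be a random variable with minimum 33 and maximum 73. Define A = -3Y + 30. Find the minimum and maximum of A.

min(A) = -189, max(A) = -69

a = -3 < 0, so order reverses: min(A) = a·max(Y)+b = (-3)·73 + 30 = -189; max(A) = a·min(Y)+b = (-3)·33 + 30 = -69.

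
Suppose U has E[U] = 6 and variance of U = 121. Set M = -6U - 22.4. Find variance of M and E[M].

M = -6U - 22.4 is linear with a = -6, b = -22.4.
variance of M = a²·variance of U = (-6)²·121 = 4356 (the additive constant -22.4 does not affect variance).
E[M] = a·E[U] + b = (-6)·6 + (-22.4) = -58.4.

variance of M = 4356, E[M] = -58.4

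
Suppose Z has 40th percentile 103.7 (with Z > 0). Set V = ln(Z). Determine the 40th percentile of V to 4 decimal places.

ln(Z) is increasing, so P_{40}(V) = g(P_{40}(Z)) ≈ 4.6415.

40th percentile of V = 4.6415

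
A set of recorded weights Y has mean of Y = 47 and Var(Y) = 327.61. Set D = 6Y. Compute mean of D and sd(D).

mean of D = 282, sd(D) = 108.6

D = 6Y is linear with a = 6, b = 0.
mean of D = a·mean of Y + b = 6·47 = 282.
sd(Y) = √327.61 = 18.1.
sd(D) = |a|·sd(Y) = |6|·18.1 = 108.6.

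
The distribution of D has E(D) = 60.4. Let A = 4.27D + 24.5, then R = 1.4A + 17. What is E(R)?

E(A) = 4.27·60.4 + 24.5 = 282.408.
E(R) = 1.4·282.408 + 17 = 412.3712.

E(R) = 412.3712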